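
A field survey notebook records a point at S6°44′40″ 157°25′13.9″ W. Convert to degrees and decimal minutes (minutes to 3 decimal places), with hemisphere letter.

6° 44.667′ S, 157° 25.232′ W

Lat: 44 + 40/60 = 44.66667′
Longitude: 25 + 13.9/60 = 25.23167′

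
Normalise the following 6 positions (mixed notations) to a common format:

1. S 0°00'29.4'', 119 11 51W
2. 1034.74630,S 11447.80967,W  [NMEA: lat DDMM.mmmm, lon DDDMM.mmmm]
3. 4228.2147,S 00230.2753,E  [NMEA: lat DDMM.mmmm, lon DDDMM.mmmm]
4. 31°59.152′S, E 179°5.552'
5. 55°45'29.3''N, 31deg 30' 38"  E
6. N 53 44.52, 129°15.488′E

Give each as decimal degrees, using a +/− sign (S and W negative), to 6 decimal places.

Point 1:
  φ: 0′ + 29.4″ = 0.49000′; 0 + 0.49000/60 = 0.0081667
  S ⇒ negate
  Lon: 119° + 11/60 + 51/3600 = 119 + 0.183333 + 0.014167 = 119.1975000
  hemisphere W, so the sign is −
Point 2:
  Lat: split at 2 digits → 10° and 34.7463′; 10 + 34.7463/60 = 10.5791050
  S → negative
  Longitude: degrees = first 3 digits = 114, minutes = 47.80967; 114 + 47.80967/60 = 114.7968278
  hemisphere W, so the sign is −
Point 3:
  Latitude: split at 2 digits → 42° and 28.2147′; 42 + 28.2147/60 = 42.4702450
  S ⇒ negate
  Lon: degrees = first 3 digits = 2, minutes = 30.2753; 2 + 30.2753/60 = 2.5045883
  E → positive
Point 4:
  Lat: 31 + 59.152/60 = 31.9858667
  S → negative
  λ: 179 + 5.552/60 = 179.0925333
  E → positive
Point 5:
  φ: 55 + 45/60 + 29.3/3600 = 55.7581389
  N ⇒ keep positive
  Lon: 31° + 30/60 + 38/3600 = 31 + 0.500000 + 0.010556 = 31.5105556
  E → positive
Point 6:
  φ: 53 + 44.52/60 = 53.7420000
  N ⇒ keep positive
  Lon: 15.488′ = 0.258133°; total 129.2581333
  E → positive

1. -0.008167, -119.197500
2. -10.579105, -114.796828
3. -42.470245, 2.504588
4. -31.985867, 179.092533
5. 55.758139, 31.510556
6. 53.742000, 129.258133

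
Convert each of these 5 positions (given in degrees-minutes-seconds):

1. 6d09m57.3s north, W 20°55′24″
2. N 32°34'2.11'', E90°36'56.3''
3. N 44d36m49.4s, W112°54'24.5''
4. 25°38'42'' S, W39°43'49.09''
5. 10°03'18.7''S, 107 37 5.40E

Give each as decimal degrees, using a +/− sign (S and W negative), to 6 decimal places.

1. 6.165917, -20.923333
2. 32.567253, 90.615639
3. 44.613722, -112.906806
4. -25.645000, -39.730303
5. -10.055194, 107.618167

Point 1:
  φ: 9′ + 57.3″ = 9.95500′; 6 + 9.95500/60 = 6.1659167
  N → positive
  Lon: 20 + 55/60 + 24/3600 = 20.9233333
  W → negative
Point 2:
  Lat: 34′ + 2.11″ = 34.03517′; 32 + 34.03517/60 = 32.5672528
  N ⇒ keep positive
  λ: 90° + 36/60 + 56.3/3600 = 90 + 0.600000 + 0.015639 = 90.6156389
  E ⇒ keep positive
Point 3:
  Latitude: 44 + 36/60 + 49.4/3600 = 44.6137222
  N → positive
  λ: 112° + 54/60 + 24.5/3600 = 112 + 0.900000 + 0.006806 = 112.9068056
  W ⇒ negate
Point 4:
  Lat: 38′ + 42″ = 38.70000′; 25 + 38.70000/60 = 25.6450000
  S ⇒ negate
  Longitude: 39 + 43/60 + 49.09/3600 = 39.7303028
  hemisphere W, so the sign is −
Point 5:
  Latitude: 3′ + 18.7″ = 3.31167′; 10 + 3.31167/60 = 10.0551944
  S → negative
  Lon: 37′ + 5.4″ = 37.09000′; 107 + 37.09000/60 = 107.6181667
  E ⇒ keep positive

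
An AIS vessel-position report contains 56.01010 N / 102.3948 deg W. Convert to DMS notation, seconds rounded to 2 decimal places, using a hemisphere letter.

Latitude: whole degrees 56; 0.60600′ → 0′ and 36.3600″
λ: 0.394800 × 60 = 23.68800′ → 23′, remainder × 60 = 41.2800″

56°00′36.36″ N, 102°23′41.28″ W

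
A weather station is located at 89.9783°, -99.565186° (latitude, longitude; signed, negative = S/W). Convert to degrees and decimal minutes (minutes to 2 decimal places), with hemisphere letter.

89° 58.70′ N, 99° 33.91′ W

φ: fractional part 0.978300 → 58.6980 minutes
Longitude is negative → W; |value| = 99.565186
Longitude: fractional part 0.565186 → 33.9112 minutes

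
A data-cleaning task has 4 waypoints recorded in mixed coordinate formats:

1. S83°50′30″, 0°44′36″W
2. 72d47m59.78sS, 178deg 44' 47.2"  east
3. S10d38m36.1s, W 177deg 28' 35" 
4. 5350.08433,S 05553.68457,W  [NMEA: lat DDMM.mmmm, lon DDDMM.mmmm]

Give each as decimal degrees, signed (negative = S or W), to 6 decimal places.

1. -83.841667, -0.743333
2. -72.799939, 178.746444
3. -10.643361, -177.476389
4. -53.834739, -55.894743

Point 1:
  Lat: 83° + 50/60 + 30/3600 = 83 + 0.833333 + 0.008333 = 83.8416667
  hemisphere S, so the sign is −
  λ: 44′ + 36″ = 44.60000′; 0 + 44.60000/60 = 0.7433333
  W → negative
Point 2:
  Latitude: 72° + 47/60 + 59.78/3600 = 72 + 0.783333 + 0.016606 = 72.7999389
  hemisphere S, so the sign is −
  λ: 178 + 44/60 + 47.2/3600 = 178.7464444
  E → positive
Point 3:
  Latitude: 10° + 38/60 + 36.1/3600 = 10 + 0.633333 + 0.010028 = 10.6433611
  S ⇒ negate
  Longitude: 177° + 28/60 + 35/3600 = 177 + 0.466667 + 0.009722 = 177.4763889
  W ⇒ negate
Point 4:
  φ: split at 2 digits → 53° and 50.08433′; 53 + 50.08433/60 = 53.8347388
  S ⇒ negate
  Longitude: degrees = first 3 digits = 55, minutes = 53.68457; 55 + 53.68457/60 = 55.8947428
  W ⇒ negate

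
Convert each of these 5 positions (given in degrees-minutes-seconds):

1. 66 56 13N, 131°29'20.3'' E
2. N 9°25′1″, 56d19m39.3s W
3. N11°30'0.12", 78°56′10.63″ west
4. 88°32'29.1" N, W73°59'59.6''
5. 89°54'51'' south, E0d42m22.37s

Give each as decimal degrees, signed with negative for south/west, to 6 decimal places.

Point 1:
  Lat: 66 + 56/60 + 13/3600 = 66.9369444
  N → positive
  λ: 131° + 29/60 + 20.3/3600 = 131 + 0.483333 + 0.005639 = 131.4889722
  E → positive
Point 2:
  Lat: 9 + 25/60 + 1/3600 = 9.4169444
  N ⇒ keep positive
  Lon: 56 + 19/60 + 39.3/3600 = 56.3275833
  hemisphere W, so the sign is −
Point 3:
  Latitude: 11 + 30/60 + 0.12/3600 = 11.5000333
  N → positive
  Longitude: 56′ + 10.63″ = 56.17717′; 78 + 56.17717/60 = 78.9362861
  W → negative
Point 4:
  Lat: 88 + 32/60 + 29.1/3600 = 88.5414167
  N ⇒ keep positive
  Lon: 73 + 59/60 + 59.6/3600 = 73.9998889
  W → negative
Point 5:
  φ: 54′ + 51″ = 54.85000′; 89 + 54.85000/60 = 89.9141667
  S ⇒ negate
  Lon: 0° + 42/60 + 22.37/3600 = 0 + 0.700000 + 0.006214 = 0.7062139
  E ⇒ keep positive

1. 66.936944, 131.488972
2. 9.416944, -56.327583
3. 11.500033, -78.936286
4. 88.541417, -73.999889
5. -89.914167, 0.706214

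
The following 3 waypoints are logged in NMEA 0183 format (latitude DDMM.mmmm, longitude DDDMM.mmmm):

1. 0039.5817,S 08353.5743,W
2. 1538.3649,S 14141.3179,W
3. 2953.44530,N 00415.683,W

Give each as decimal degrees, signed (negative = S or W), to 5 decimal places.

Point 1:
  Lat: split at 2 digits → 00° and 39.5817′; 0 + 39.5817/60 = 0.659695
  S → negative
  λ: split at 3 digits → 083° and 53.5743′; 83 + 53.5743/60 = 83.892905
  hemisphere W, so the sign is −
Point 2:
  φ: split at 2 digits → 15° and 38.3649′; 15 + 38.3649/60 = 15.639415
  S ⇒ negate
  Lon: degrees = first 3 digits = 141, minutes = 41.3179; 141 + 41.3179/60 = 141.688632
  W → negative
Point 3:
  Latitude: degrees = first 2 digits = 29, minutes = 53.4453; 29 + 53.4453/60 = 29.890755
  N ⇒ keep positive
  λ: degrees = first 3 digits = 4, minutes = 15.683; 4 + 15.683/60 = 4.261383
  W → negative

1. -0.65970, -83.89291
2. -15.63942, -141.68863
3. 29.89076, -4.26138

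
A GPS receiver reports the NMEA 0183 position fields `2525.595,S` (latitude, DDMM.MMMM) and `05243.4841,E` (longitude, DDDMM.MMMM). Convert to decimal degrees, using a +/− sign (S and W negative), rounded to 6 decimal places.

φ: split at 2 digits → 25° and 25.595′; 25 + 25.595/60 = 25.4265833
S ⇒ negate
Lon: split at 3 digits → 052° and 43.4841′; 52 + 43.4841/60 = 52.7247350
E → positive

-25.426583, 52.724735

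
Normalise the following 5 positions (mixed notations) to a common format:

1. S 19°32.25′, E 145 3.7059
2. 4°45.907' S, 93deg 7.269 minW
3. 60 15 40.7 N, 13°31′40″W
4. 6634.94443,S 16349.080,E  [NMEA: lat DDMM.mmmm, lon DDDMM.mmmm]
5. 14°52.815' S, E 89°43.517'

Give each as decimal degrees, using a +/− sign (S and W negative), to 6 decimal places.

Point 1:
  Latitude: 32.25′ = 0.537500°; total 19.5375000
  S → negative
  Lon: 145 + 3.7059/60 = 145.0617650
  E ⇒ keep positive
Point 2:
  Latitude: 4 + 45.907/60 = 4.7651167
  S → negative
  Longitude: 93 + 7.269/60 = 93.1211500
  W → negative
Point 3:
  Latitude: 60° + 15/60 + 40.7/3600 = 60 + 0.250000 + 0.011306 = 60.2613056
  N → positive
  λ: 13 + 31/60 + 40/3600 = 13.5277778
  W ⇒ negate
Point 4:
  φ: split at 2 digits → 66° and 34.94443′; 66 + 34.94443/60 = 66.5824072
  hemisphere S, so the sign is −
  λ: degrees = first 3 digits = 163, minutes = 49.08; 163 + 49.08/60 = 163.8180000
  E → positive
Point 5:
  Lat: 14 + 52.815/60 = 14.8802500
  S → negative
  λ: 89 + 43.517/60 = 89.7252833
  E ⇒ keep positive

1. -19.537500, 145.061765
2. -4.765117, -93.121150
3. 60.261306, -13.527778
4. -66.582407, 163.818000
5. -14.880250, 89.725283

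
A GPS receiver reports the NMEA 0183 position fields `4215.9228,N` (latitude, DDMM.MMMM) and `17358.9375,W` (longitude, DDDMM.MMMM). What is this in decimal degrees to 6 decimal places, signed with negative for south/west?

Lat: degrees = first 2 digits = 42, minutes = 15.9228; 42 + 15.9228/60 = 42.2653800
N → positive
λ: split at 3 digits → 173° and 58.9375′; 173 + 58.9375/60 = 173.9822917
W ⇒ negate

42.265380, -173.982292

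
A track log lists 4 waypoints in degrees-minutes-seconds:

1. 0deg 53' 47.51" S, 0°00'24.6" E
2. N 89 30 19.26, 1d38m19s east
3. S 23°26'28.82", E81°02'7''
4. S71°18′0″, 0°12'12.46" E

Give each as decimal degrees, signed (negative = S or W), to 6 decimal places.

1. -0.896531, 0.006833
2. 89.505350, 1.638611
3. -23.441339, 81.035278
4. -71.300000, 0.203461

Point 1:
  φ: 0 + 53/60 + 47.51/3600 = 0.8965306
  hemisphere S, so the sign is −
  Longitude: 0′ + 24.6″ = 0.41000′; 0 + 0.41000/60 = 0.0068333
  E → positive
Point 2:
  Latitude: 89 + 30/60 + 19.26/3600 = 89.5053500
  N → positive
  Lon: 38′ + 19″ = 38.31667′; 1 + 38.31667/60 = 1.6386111
  E ⇒ keep positive
Point 3:
  Lat: 26′ + 28.82″ = 26.48033′; 23 + 26.48033/60 = 23.4413389
  S ⇒ negate
  Longitude: 2′ + 7″ = 2.11667′; 81 + 2.11667/60 = 81.0352778
  E → positive
Point 4:
  φ: 71 + 18/60 + 0/3600 = 71.3000000
  S → negative
  λ: 12′ + 12.46″ = 12.20767′; 0 + 12.20767/60 = 0.2034611
  E → positive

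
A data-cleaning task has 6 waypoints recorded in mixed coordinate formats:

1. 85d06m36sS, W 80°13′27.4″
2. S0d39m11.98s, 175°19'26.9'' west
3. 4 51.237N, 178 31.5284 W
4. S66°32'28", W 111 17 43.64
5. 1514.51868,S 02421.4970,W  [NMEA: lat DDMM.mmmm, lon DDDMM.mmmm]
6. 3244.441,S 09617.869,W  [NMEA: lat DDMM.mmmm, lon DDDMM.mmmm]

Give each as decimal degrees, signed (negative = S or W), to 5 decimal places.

1. -85.11000, -80.22428
2. -0.65333, -175.32414
3. 4.85395, -178.52547
4. -66.54111, -111.29546
5. -15.24198, -24.35828
6. -32.74068, -96.29782

Point 1:
  φ: 85° + 6/60 + 36/3600 = 85 + 0.100000 + 0.010000 = 85.110000
  S → negative
  Lon: 80° + 13/60 + 27.4/3600 = 80 + 0.216667 + 0.007611 = 80.224278
  W ⇒ negate
Point 2:
  φ: 0 + 39/60 + 11.98/3600 = 0.653328
  S → negative
  λ: 175° + 19/60 + 26.9/3600 = 175 + 0.316667 + 0.007472 = 175.324139
  hemisphere W, so the sign is −
Point 3:
  φ: 51.237′ = 0.853950°; total 4.853950
  N ⇒ keep positive
  λ: 178 + 31.5284/60 = 178.525473
  hemisphere W, so the sign is −
Point 4:
  Latitude: 32′ + 28″ = 32.46667′; 66 + 32.46667/60 = 66.541111
  hemisphere S, so the sign is −
  Lon: 17′ + 43.64″ = 17.72733′; 111 + 17.72733/60 = 111.295456
  hemisphere W, so the sign is −
Point 5:
  Lat: split at 2 digits → 15° and 14.51868′; 15 + 14.51868/60 = 15.241978
  S ⇒ negate
  Lon: degrees = first 3 digits = 24, minutes = 21.497; 24 + 21.497/60 = 24.358283
  W → negative
Point 6:
  Lat: degrees = first 2 digits = 32, minutes = 44.441; 32 + 44.441/60 = 32.740683
  S ⇒ negate
  Lon: degrees = first 3 digits = 96, minutes = 17.869; 96 + 17.869/60 = 96.297817
  hemisphere W, so the sign is −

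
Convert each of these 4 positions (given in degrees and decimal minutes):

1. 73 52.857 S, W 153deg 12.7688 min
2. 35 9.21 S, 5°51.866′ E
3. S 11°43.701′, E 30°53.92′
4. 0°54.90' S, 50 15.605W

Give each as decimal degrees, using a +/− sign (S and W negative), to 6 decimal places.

1. -73.880950, -153.212813
2. -35.153500, 5.864433
3. -11.728350, 30.898667
4. -0.915000, -50.260083

Point 1:
  Latitude: 73 + 52.857/60 = 73.8809500
  hemisphere S, so the sign is −
  Longitude: 153 + 12.7688/60 = 153.2128133
  hemisphere W, so the sign is −
Point 2:
  φ: 35 + 9.21/60 = 35.1535000
  hemisphere S, so the sign is −
  Lon: 5 + 51.866/60 = 5.8644333
  E ⇒ keep positive
Point 3:
  Latitude: 11 + 43.701/60 = 11.7283500
  S → negative
  Longitude: 30 + 53.92/60 = 30.8986667
  E ⇒ keep positive
Point 4:
  Lat: 54.9′ = 0.915000°; total 0.9150000
  S → negative
  Lon: 50 + 15.605/60 = 50.2600833
  W → negative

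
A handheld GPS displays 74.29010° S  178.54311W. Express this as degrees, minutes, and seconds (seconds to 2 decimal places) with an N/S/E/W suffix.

74°17′24.36″ S, 178°32′35.20″ W

Lat: whole degrees 74; 17.40600′ → 17′ and 24.3600″
λ: whole degrees 178; 32.58660′ → 32′ and 35.1960″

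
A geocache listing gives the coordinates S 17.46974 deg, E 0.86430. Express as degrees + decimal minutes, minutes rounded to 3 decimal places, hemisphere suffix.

17° 28.184′ S, 0° 51.858′ E

φ: fractional part 0.469740 → 28.18440 minutes
Longitude: minutes = (0.864300 − 0) × 60 = 51.85800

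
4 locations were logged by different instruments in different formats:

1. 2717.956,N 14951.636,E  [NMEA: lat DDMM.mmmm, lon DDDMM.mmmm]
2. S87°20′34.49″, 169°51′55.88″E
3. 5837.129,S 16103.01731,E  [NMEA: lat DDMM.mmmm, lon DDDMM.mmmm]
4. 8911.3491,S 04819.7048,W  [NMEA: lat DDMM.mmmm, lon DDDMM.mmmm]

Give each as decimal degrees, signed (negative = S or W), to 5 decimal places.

Point 1:
  φ: degrees = first 2 digits = 27, minutes = 17.956; 27 + 17.956/60 = 27.299267
  N → positive
  λ: degrees = first 3 digits = 149, minutes = 51.636; 149 + 51.636/60 = 149.860600
  E ⇒ keep positive
Point 2:
  Lat: 87° + 20/60 + 34.49/3600 = 87 + 0.333333 + 0.009581 = 87.342914
  S ⇒ negate
  Lon: 51′ + 55.88″ = 51.93133′; 169 + 51.93133/60 = 169.865522
  E → positive
Point 3:
  Latitude: degrees = first 2 digits = 58, minutes = 37.129; 58 + 37.129/60 = 58.618817
  S ⇒ negate
  Longitude: split at 3 digits → 161° and 3.01731′; 161 + 3.01731/60 = 161.050289
  E → positive
Point 4:
  φ: split at 2 digits → 89° and 11.3491′; 89 + 11.3491/60 = 89.189152
  S ⇒ negate
  λ: split at 3 digits → 048° and 19.7048′; 48 + 19.7048/60 = 48.328413
  W ⇒ negate

1. 27.29927, 149.86060
2. -87.34291, 169.86552
3. -58.61882, 161.05029
4. -89.18915, -48.32841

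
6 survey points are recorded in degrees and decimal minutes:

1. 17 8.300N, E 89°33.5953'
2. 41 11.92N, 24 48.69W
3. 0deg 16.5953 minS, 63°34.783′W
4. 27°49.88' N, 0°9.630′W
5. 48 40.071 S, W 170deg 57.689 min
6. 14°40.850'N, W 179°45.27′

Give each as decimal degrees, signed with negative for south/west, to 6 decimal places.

Point 1:
  Latitude: 8.3′ = 0.138333°; total 17.1383333
  N → positive
  λ: 89 + 33.5953/60 = 89.5599217
  E ⇒ keep positive
Point 2:
  Lat: 41 + 11.92/60 = 41.1986667
  N ⇒ keep positive
  Longitude: 48.69′ = 0.811500°; total 24.8115000
  hemisphere W, so the sign is −
Point 3:
  Lat: 16.5953′ = 0.276588°; total 0.2765883
  hemisphere S, so the sign is −
  Lon: 34.783′ = 0.579717°; total 63.5797167
  W → negative
Point 4:
  Latitude: 49.88′ = 0.831333°; total 27.8313333
  N → positive
  Longitude: 9.63′ = 0.160500°; total 0.1605000
  W ⇒ negate
Point 5:
  Lat: 40.071′ = 0.667850°; total 48.6678500
  S → negative
  Lon: 57.689′ = 0.961483°; total 170.9614833
  W ⇒ negate
Point 6:
  Latitude: 40.85′ = 0.680833°; total 14.6808333
  N ⇒ keep positive
  Lon: 45.27′ = 0.754500°; total 179.7545000
  hemisphere W, so the sign is −

1. 17.138333, 89.559922
2. 41.198667, -24.811500
3. -0.276588, -63.579717
4. 27.831333, -0.160500
5. -48.667850, -170.961483
6. 14.680833, -179.754500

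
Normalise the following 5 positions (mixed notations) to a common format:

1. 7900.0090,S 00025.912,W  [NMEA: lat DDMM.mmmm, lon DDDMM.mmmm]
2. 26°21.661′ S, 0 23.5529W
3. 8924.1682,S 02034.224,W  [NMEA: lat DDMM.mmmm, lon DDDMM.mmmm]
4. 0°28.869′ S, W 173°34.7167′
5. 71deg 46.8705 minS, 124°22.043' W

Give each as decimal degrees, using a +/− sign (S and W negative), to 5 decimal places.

Point 1:
  Lat: degrees = first 2 digits = 79, minutes = 0.009; 79 + 0.009/60 = 79.000150
  hemisphere S, so the sign is −
  Lon: degrees = first 3 digits = 0, minutes = 25.912; 0 + 25.912/60 = 0.431867
  hemisphere W, so the sign is −
Point 2:
  Lat: 26 + 21.661/60 = 26.361017
  S ⇒ negate
  Lon: 23.5529′ = 0.392548°; total 0.392548
  W → negative
Point 3:
  Latitude: degrees = first 2 digits = 89, minutes = 24.1682; 89 + 24.1682/60 = 89.402803
  hemisphere S, so the sign is −
  Longitude: degrees = first 3 digits = 20, minutes = 34.224; 20 + 34.224/60 = 20.570400
  W → negative
Point 4:
  φ: 0 + 28.869/60 = 0.481150
  S → negative
  Lon: 173 + 34.7167/60 = 173.578612
  W → negative
Point 5:
  φ: 46.8705′ = 0.781175°; total 71.781175
  hemisphere S, so the sign is −
  λ: 124 + 22.043/60 = 124.367383
  W ⇒ negate

1. -79.00015, -0.43187
2. -26.36102, -0.39255
3. -89.40280, -20.57040
4. -0.48115, -173.57861
5. -71.78118, -124.36738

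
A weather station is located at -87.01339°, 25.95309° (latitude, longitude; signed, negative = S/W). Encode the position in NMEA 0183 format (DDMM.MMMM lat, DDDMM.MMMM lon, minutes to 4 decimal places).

Latitude is negative → S; |value| = 87.013390
φ: 87° + 0.013390 × 60 = 87° 0.803400′
Lon: 25° + 0.953090 × 60 = 25° 57.185400′

8700.8034,S / 02557.1854,E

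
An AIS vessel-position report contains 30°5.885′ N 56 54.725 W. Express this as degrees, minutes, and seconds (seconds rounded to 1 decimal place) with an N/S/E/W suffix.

30°05′53.1″ N, 56°54′43.5″ W

Lat: 5.88500′ → 5′ and 0.88500 × 60 = 53.100″
Lon: 54.72500′ → 54′ and 0.72500 × 60 = 43.500″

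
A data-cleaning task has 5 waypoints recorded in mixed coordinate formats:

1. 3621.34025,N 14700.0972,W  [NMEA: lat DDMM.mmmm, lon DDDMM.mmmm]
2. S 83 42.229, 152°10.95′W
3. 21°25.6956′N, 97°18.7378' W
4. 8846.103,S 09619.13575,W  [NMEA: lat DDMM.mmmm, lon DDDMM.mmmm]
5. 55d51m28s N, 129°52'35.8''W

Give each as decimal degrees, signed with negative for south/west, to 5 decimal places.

1. 36.35567, -147.00162
2. -83.70382, -152.18250
3. 21.42826, -97.31230
4. -88.76838, -96.31893
5. 55.85778, -129.87661

Point 1:
  Latitude: degrees = first 2 digits = 36, minutes = 21.34025; 36 + 21.34025/60 = 36.355671
  N → positive
  Lon: split at 3 digits → 147° and 0.0972′; 147 + 0.0972/60 = 147.001620
  hemisphere W, so the sign is −
Point 2:
  Lat: 83 + 42.229/60 = 83.703817
  S ⇒ negate
  λ: 10.95′ = 0.182500°; total 152.182500
  hemisphere W, so the sign is −
Point 3:
  Latitude: 21 + 25.6956/60 = 21.428260
  N → positive
  Longitude: 97 + 18.7378/60 = 97.312297
  hemisphere W, so the sign is −
Point 4:
  Lat: split at 2 digits → 88° and 46.103′; 88 + 46.103/60 = 88.768383
  S ⇒ negate
  Lon: degrees = first 3 digits = 96, minutes = 19.13575; 96 + 19.13575/60 = 96.318929
  W ⇒ negate
Point 5:
  Lat: 51′ + 28″ = 51.46667′; 55 + 51.46667/60 = 55.857778
  N → positive
  Lon: 52′ + 35.8″ = 52.59667′; 129 + 52.59667/60 = 129.876611
  W ⇒ negate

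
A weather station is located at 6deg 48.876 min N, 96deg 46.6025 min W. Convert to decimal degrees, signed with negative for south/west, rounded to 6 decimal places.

Latitude: 6 + 48.876/60 = 6.8146000
N → positive
λ: 96 + 46.6025/60 = 96.7767083
hemisphere W, so the sign is −

6.814600, -96.776708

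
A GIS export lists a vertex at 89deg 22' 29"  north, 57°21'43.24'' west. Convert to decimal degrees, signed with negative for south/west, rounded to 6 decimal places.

Latitude: 89 + 22/60 + 29/3600 = 89.3747222
N ⇒ keep positive
λ: 57 + 21/60 + 43.24/3600 = 57.3620111
hemisphere W, so the sign is −

89.374722, -57.362011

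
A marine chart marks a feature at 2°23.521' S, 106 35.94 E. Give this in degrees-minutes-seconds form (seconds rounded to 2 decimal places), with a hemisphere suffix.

φ: fractional minutes 0.52100 × 60 = 31.2600″
Lon: fractional minutes 0.94000 × 60 = 56.4000″

2°23′31.26″ S, 106°35′56.40″ E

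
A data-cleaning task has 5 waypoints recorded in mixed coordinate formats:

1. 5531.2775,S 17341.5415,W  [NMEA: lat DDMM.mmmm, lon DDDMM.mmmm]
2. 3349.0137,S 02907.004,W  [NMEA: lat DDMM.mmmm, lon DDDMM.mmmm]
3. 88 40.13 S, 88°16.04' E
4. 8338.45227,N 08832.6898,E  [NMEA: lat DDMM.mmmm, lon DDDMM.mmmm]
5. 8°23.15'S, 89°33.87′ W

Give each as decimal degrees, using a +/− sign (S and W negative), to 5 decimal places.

1. -55.52129, -173.69236
2. -33.81690, -29.11673
3. -88.66883, 88.26733
4. 83.64087, 88.54483
5. -8.38583, -89.56450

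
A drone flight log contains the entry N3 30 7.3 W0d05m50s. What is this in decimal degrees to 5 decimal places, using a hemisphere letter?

3.50203° N, 0.09722° W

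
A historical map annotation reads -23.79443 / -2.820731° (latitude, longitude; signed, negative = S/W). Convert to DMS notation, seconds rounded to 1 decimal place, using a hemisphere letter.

23°47′39.9″ S, 2°49′14.6″ W

Latitude is negative → S; |value| = 23.794430
Lat: 0.794430 × 60 = 47.66580′ → 47′, remainder × 60 = 39.948″
Longitude is negative → W; |value| = 2.820731
Lon: 0.820731 × 60 = 49.24386′ → 49′, remainder × 60 = 14.632″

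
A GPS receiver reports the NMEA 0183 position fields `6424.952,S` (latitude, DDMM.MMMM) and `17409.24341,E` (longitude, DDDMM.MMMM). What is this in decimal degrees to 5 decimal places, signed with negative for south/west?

Lat: degrees = first 2 digits = 64, minutes = 24.952; 64 + 24.952/60 = 64.415867
S ⇒ negate
λ: split at 3 digits → 174° and 9.24341′; 174 + 9.24341/60 = 174.154057
E ⇒ keep positive

-64.41587, 174.15406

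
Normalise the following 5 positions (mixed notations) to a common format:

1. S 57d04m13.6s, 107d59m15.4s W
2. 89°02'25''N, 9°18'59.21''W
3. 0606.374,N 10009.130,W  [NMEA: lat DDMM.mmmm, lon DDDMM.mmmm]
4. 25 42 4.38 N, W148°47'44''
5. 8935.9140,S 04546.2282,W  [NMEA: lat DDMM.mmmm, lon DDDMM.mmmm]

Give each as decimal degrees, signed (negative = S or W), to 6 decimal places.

1. -57.070444, -107.987611
2. 89.040278, -9.316447
3. 6.106233, -100.152167
4. 25.701217, -148.795556
5. -89.598567, -45.770470

Point 1:
  Lat: 57° + 4/60 + 13.6/3600 = 57 + 0.066667 + 0.003778 = 57.0704444
  S ⇒ negate
  Longitude: 107° + 59/60 + 15.4/3600 = 107 + 0.983333 + 0.004278 = 107.9876111
  W → negative
Point 2:
  Lat: 89 + 2/60 + 25/3600 = 89.0402778
  N → positive
  λ: 9 + 18/60 + 59.21/3600 = 9.3164472
  W ⇒ negate
Point 3:
  Latitude: degrees = first 2 digits = 6, minutes = 6.374; 6 + 6.374/60 = 6.1062333
  N → positive
  Lon: split at 3 digits → 100° and 9.13′; 100 + 9.13/60 = 100.1521667
  W → negative
Point 4:
  φ: 25 + 42/60 + 4.38/3600 = 25.7012167
  N ⇒ keep positive
  Lon: 148° + 47/60 + 44/3600 = 148 + 0.783333 + 0.012222 = 148.7955556
  hemisphere W, so the sign is −
Point 5:
  φ: degrees = first 2 digits = 89, minutes = 35.914; 89 + 35.914/60 = 89.5985667
  hemisphere S, so the sign is −
  λ: degrees = first 3 digits = 45, minutes = 46.2282; 45 + 46.2282/60 = 45.7704700
  W ⇒ negate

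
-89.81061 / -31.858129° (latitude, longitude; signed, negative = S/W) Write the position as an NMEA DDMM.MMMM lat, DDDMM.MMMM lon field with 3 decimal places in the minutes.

8948.637,S / 03151.488,W

Latitude is negative → S; |value| = 89.810610
Latitude: fractional part 0.810610 → 48.63660 minutes
Longitude is negative → W; |value| = 31.858129
λ: fractional part 0.858129 → 51.48774 minutes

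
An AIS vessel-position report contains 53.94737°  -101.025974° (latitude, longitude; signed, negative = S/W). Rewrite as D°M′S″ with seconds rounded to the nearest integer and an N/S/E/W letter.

φ: 0.947370 × 60 = 56.84220′ → 56′, remainder × 60 = 50.53″
Longitude is negative → W; |value| = 101.025974
λ: 0.025974° → 1.55844′; 0.55844 × 60 = 33.51″

53°56′51″ N, 101°01′34″ W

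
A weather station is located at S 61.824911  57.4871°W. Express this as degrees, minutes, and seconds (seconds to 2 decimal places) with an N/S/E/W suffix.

61°49′29.68″ S, 57°29′13.56″ W

Latitude: 0.824911° → 49.49466′; 0.49466 × 60 = 29.6796″
Lon: 0.487100° → 29.22600′; 0.22600 × 60 = 13.5600″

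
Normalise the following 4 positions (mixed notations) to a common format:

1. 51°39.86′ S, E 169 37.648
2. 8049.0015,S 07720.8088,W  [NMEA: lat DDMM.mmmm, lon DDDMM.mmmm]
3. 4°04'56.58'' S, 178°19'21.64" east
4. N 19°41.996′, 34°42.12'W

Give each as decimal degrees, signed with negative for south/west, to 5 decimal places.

1. -51.66433, 169.62747
2. -80.81669, -77.34681
3. -4.08238, 178.32268
4. 19.69993, -34.70200

Point 1:
  φ: 51 + 39.86/60 = 51.664333
  S ⇒ negate
  Lon: 37.648′ = 0.627467°; total 169.627467
  E ⇒ keep positive
Point 2:
  Latitude: split at 2 digits → 80° and 49.0015′; 80 + 49.0015/60 = 80.816692
  hemisphere S, so the sign is −
  λ: split at 3 digits → 077° and 20.8088′; 77 + 20.8088/60 = 77.346813
  hemisphere W, so the sign is −
Point 3:
  Latitude: 4′ + 56.58″ = 4.94300′; 4 + 4.94300/60 = 4.082383
  S → negative
  Longitude: 178 + 19/60 + 21.64/3600 = 178.322678
  E ⇒ keep positive
Point 4:
  φ: 19 + 41.996/60 = 19.699933
  N → positive
  Longitude: 34 + 42.12/60 = 34.702000
  hemisphere W, so the sign is −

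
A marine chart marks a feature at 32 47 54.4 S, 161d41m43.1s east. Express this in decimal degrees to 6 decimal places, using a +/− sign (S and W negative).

Lat: 32 + 47/60 + 54.4/3600 = 32.7984444
S → negative
λ: 41′ + 43.1″ = 41.71833′; 161 + 41.71833/60 = 161.6953056
E ⇒ keep positive

-32.798444, 161.695306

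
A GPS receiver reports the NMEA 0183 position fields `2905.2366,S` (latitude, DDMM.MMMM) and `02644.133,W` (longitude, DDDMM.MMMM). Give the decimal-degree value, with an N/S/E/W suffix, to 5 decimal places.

29.08728° S, 26.73555° W

Lat: degrees = first 2 digits = 29, minutes = 5.2366; 29 + 5.2366/60 = 29.087277
λ: degrees = first 3 digits = 26, minutes = 44.133; 26 + 44.133/60 = 26.735550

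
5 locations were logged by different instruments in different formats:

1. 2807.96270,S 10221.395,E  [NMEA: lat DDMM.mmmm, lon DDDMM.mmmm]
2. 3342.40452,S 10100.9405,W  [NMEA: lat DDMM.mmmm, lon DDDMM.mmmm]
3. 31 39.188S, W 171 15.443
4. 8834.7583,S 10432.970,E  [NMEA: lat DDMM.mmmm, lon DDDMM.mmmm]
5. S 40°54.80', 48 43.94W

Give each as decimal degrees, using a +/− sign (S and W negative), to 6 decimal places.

1. -28.132712, 102.356583
2. -33.706742, -101.015675
3. -31.653133, -171.257383
4. -88.579305, 104.549500
5. -40.913333, -48.732333

Point 1:
  φ: split at 2 digits → 28° and 7.9627′; 28 + 7.9627/60 = 28.1327117
  hemisphere S, so the sign is −
  Longitude: degrees = first 3 digits = 102, minutes = 21.395; 102 + 21.395/60 = 102.3565833
  E → positive
Point 2:
  φ: degrees = first 2 digits = 33, minutes = 42.40452; 33 + 42.40452/60 = 33.7067420
  S ⇒ negate
  λ: degrees = first 3 digits = 101, minutes = 0.9405; 101 + 0.9405/60 = 101.0156750
  W → negative
Point 3:
  Lat: 39.188′ = 0.653133°; total 31.6531333
  hemisphere S, so the sign is −
  λ: 171 + 15.443/60 = 171.2573833
  W ⇒ negate
Point 4:
  Lat: degrees = first 2 digits = 88, minutes = 34.7583; 88 + 34.7583/60 = 88.5793050
  S → negative
  Longitude: split at 3 digits → 104° and 32.97′; 104 + 32.97/60 = 104.5495000
  E ⇒ keep positive
Point 5:
  Lat: 54.8′ = 0.913333°; total 40.9133333
  S ⇒ negate
  Lon: 43.94′ = 0.732333°; total 48.7323333
  W → negative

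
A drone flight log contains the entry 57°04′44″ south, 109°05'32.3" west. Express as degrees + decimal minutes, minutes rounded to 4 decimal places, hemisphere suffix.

57° 4.7333′ S, 109° 5.5383′ W

Lat: 4 + 44/60 = 4.733333′
λ: 5 + 32.3/60 = 5.538333′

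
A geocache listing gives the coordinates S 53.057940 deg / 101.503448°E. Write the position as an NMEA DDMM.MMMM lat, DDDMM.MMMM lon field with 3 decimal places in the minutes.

5303.476,S / 10130.207,E

Latitude: fractional part 0.057940 → 3.47640 minutes
Longitude: 101° + 0.503448 × 60 = 101° 30.20688′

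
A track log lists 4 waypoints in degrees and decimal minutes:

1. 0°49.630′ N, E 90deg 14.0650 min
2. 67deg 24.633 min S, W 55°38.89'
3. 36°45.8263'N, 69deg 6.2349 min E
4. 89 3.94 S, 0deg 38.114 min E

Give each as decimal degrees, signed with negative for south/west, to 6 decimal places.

1. 0.827167, 90.234417
2. -67.410550, -55.648167
3. 36.763772, 69.103915
4. -89.065667, 0.635233

Point 1:
  Latitude: 49.63′ = 0.827167°; total 0.8271667
  N ⇒ keep positive
  Longitude: 14.065′ = 0.234417°; total 90.2344167
  E → positive
Point 2:
  Latitude: 24.633′ = 0.410550°; total 67.4105500
  hemisphere S, so the sign is −
  λ: 38.89′ = 0.648167°; total 55.6481667
  W ⇒ negate
Point 3:
  φ: 36 + 45.8263/60 = 36.7637717
  N → positive
  Lon: 69 + 6.2349/60 = 69.1039150
  E → positive
Point 4:
  φ: 89 + 3.94/60 = 89.0656667
  S → negative
  Longitude: 38.114′ = 0.635233°; total 0.6352333
  E → positive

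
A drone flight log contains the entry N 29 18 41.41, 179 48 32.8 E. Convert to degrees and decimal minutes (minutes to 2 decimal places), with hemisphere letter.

Latitude: 18 + 41.41/60 = 18.6902′
λ: 48 + 32.8/60 = 48.5467′

29° 18.69′ N, 179° 48.55′ E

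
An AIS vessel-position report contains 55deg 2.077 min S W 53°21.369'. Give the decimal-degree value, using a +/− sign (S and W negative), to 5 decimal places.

Latitude: 55 + 2.077/60 = 55.034617
S ⇒ negate
Lon: 21.369′ = 0.356150°; total 53.356150
hemisphere W, so the sign is −

-55.03462, -53.35615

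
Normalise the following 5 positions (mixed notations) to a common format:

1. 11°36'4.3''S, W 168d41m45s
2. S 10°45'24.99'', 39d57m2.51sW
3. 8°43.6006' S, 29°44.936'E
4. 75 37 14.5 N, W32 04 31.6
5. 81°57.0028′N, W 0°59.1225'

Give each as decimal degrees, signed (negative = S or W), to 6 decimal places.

1. -11.601194, -168.695833
2. -10.756942, -39.950697
3. -8.726677, 29.748933
4. 75.620694, -32.075444
5. 81.950047, -0.985375

Point 1:
  Latitude: 11 + 36/60 + 4.3/3600 = 11.6011944
  hemisphere S, so the sign is −
  Lon: 168 + 41/60 + 45/3600 = 168.6958333
  hemisphere W, so the sign is −
Point 2:
  Latitude: 10 + 45/60 + 24.99/3600 = 10.7569417
  hemisphere S, so the sign is −
  Lon: 57′ + 2.51″ = 57.04183′; 39 + 57.04183/60 = 39.9506972
  hemisphere W, so the sign is −
Point 3:
  φ: 43.6006′ = 0.726677°; total 8.7266767
  S → negative
  Longitude: 29 + 44.936/60 = 29.7489333
  E → positive
Point 4:
  φ: 75 + 37/60 + 14.5/3600 = 75.6206944
  N → positive
  λ: 4′ + 31.6″ = 4.52667′; 32 + 4.52667/60 = 32.0754444
  W → negative
Point 5:
  φ: 57.0028′ = 0.950047°; total 81.9500467
  N ⇒ keep positive
  Longitude: 59.1225′ = 0.985375°; total 0.9853750
  W ⇒ negate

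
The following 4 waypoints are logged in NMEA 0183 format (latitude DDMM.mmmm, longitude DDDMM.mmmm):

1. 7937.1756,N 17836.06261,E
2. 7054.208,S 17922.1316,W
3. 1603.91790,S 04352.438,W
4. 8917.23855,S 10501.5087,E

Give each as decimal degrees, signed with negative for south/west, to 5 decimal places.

Point 1:
  Latitude: degrees = first 2 digits = 79, minutes = 37.1756; 79 + 37.1756/60 = 79.619593
  N ⇒ keep positive
  Lon: split at 3 digits → 178° and 36.06261′; 178 + 36.06261/60 = 178.601044
  E → positive
Point 2:
  Lat: split at 2 digits → 70° and 54.208′; 70 + 54.208/60 = 70.903467
  S ⇒ negate
  Lon: split at 3 digits → 179° and 22.1316′; 179 + 22.1316/60 = 179.368860
  hemisphere W, so the sign is −
Point 3:
  Lat: degrees = first 2 digits = 16, minutes = 3.9179; 16 + 3.9179/60 = 16.065298
  hemisphere S, so the sign is −
  λ: split at 3 digits → 043° and 52.438′; 43 + 52.438/60 = 43.873967
  W ⇒ negate
Point 4:
  Lat: degrees = first 2 digits = 89, minutes = 17.23855; 89 + 17.23855/60 = 89.287309
  hemisphere S, so the sign is −
  λ: split at 3 digits → 105° and 1.5087′; 105 + 1.5087/60 = 105.025145
  E → positive

1. 79.61959, 178.60104
2. -70.90347, -179.36886
3. -16.06530, -43.87397
4. -89.28731, 105.02515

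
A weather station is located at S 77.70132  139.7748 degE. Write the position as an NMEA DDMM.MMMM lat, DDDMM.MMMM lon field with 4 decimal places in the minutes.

7742.0792,S / 13946.4880,E

Lat: fractional part 0.701320 → 42.079200 minutes
Lon: 139° + 0.774800 × 60 = 139° 46.488000′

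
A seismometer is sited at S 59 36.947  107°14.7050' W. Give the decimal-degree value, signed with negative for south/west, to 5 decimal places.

φ: 36.947′ = 0.615783°; total 59.615783
S ⇒ negate
Lon: 107 + 14.705/60 = 107.245083
hemisphere W, so the sign is −

-59.61578, -107.24508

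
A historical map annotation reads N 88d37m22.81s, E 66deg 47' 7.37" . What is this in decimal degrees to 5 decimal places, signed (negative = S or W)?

88.62300, 66.78538

Latitude: 88° + 37/60 + 22.81/3600 = 88 + 0.616667 + 0.006336 = 88.623003
N → positive
Longitude: 66° + 47/60 + 7.37/3600 = 66 + 0.783333 + 0.002047 = 66.785381
E → positive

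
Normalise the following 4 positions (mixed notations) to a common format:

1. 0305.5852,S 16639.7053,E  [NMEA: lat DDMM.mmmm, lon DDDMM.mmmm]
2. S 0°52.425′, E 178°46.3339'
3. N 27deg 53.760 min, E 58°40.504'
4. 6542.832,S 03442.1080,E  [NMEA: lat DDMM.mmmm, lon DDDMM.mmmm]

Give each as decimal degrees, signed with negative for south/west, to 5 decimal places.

Point 1:
  Lat: degrees = first 2 digits = 3, minutes = 5.5852; 3 + 5.5852/60 = 3.093087
  S → negative
  Lon: split at 3 digits → 166° and 39.7053′; 166 + 39.7053/60 = 166.661755
  E → positive
Point 2:
  φ: 0 + 52.425/60 = 0.873750
  S ⇒ negate
  Longitude: 178 + 46.3339/60 = 178.772232
  E ⇒ keep positive
Point 3:
  Lat: 53.76′ = 0.896000°; total 27.896000
  N → positive
  λ: 58 + 40.504/60 = 58.675067
  E ⇒ keep positive
Point 4:
  Lat: degrees = first 2 digits = 65, minutes = 42.832; 65 + 42.832/60 = 65.713867
  S → negative
  Longitude: split at 3 digits → 034° and 42.108′; 34 + 42.108/60 = 34.701800
  E ⇒ keep positive

1. -3.09309, 166.66176
2. -0.87375, 178.77223
3. 27.89600, 58.67507
4. -65.71387, 34.70180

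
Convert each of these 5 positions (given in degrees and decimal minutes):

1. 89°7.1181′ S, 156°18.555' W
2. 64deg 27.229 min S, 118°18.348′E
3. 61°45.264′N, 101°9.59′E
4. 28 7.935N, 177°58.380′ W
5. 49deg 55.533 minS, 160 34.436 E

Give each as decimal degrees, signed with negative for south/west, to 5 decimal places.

Point 1:
  Lat: 89 + 7.1181/60 = 89.118635
  S → negative
  λ: 156 + 18.555/60 = 156.309250
  W → negative
Point 2:
  Lat: 64 + 27.229/60 = 64.453817
  S ⇒ negate
  Longitude: 118 + 18.348/60 = 118.305800
  E ⇒ keep positive
Point 3:
  φ: 45.264′ = 0.754400°; total 61.754400
  N → positive
  Longitude: 9.59′ = 0.159833°; total 101.159833
  E → positive
Point 4:
  Lat: 7.935′ = 0.132250°; total 28.132250
  N → positive
  Longitude: 177 + 58.38/60 = 177.973000
  W → negative
Point 5:
  φ: 49 + 55.533/60 = 49.925550
  S ⇒ negate
  Longitude: 160 + 34.436/60 = 160.573933
  E ⇒ keep positive

1. -89.11864, -156.30925
2. -64.45382, 118.30580
3. 61.75440, 101.15983
4. 28.13225, -177.97300
5. -49.92555, 160.57393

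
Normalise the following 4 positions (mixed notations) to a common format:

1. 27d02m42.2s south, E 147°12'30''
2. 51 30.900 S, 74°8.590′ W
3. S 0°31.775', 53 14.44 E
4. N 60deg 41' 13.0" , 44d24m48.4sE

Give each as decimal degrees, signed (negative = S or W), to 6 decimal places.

1. -27.045056, 147.208333
2. -51.515000, -74.143167
3. -0.529583, 53.240667
4. 60.686944, 44.413444

Point 1:
  Lat: 27° + 2/60 + 42.2/3600 = 27 + 0.033333 + 0.011722 = 27.0450556
  hemisphere S, so the sign is −
  Longitude: 147 + 12/60 + 30/3600 = 147.2083333
  E ⇒ keep positive
Point 2:
  Latitude: 30.9′ = 0.515000°; total 51.5150000
  hemisphere S, so the sign is −
  Lon: 74 + 8.59/60 = 74.1431667
  hemisphere W, so the sign is −
Point 3:
  φ: 0 + 31.775/60 = 0.5295833
  S → negative
  Lon: 14.44′ = 0.240667°; total 53.2406667
  E ⇒ keep positive
Point 4:
  φ: 60° + 41/60 + 13/3600 = 60 + 0.683333 + 0.003611 = 60.6869444
  N → positive
  Lon: 44° + 24/60 + 48.4/3600 = 44 + 0.400000 + 0.013444 = 44.4134444
  E → positive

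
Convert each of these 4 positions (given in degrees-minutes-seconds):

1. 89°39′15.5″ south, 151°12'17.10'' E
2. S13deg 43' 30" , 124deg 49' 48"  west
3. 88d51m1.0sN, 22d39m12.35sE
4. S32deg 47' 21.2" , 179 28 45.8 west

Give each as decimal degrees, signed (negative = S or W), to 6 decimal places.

Point 1:
  φ: 39′ + 15.5″ = 39.25833′; 89 + 39.25833/60 = 89.6543056
  hemisphere S, so the sign is −
  Longitude: 151 + 12/60 + 17.1/3600 = 151.2047500
  E → positive
Point 2:
  φ: 13 + 43/60 + 30/3600 = 13.7250000
  S → negative
  Lon: 124 + 49/60 + 48/3600 = 124.8300000
  W ⇒ negate
Point 3:
  Lat: 88° + 51/60 + 1/3600 = 88 + 0.850000 + 0.000278 = 88.8502778
  N → positive
  λ: 22° + 39/60 + 12.35/3600 = 22 + 0.650000 + 0.003431 = 22.6534306
  E → positive
Point 4:
  φ: 32 + 47/60 + 21.2/3600 = 32.7892222
  S ⇒ negate
  λ: 28′ + 45.8″ = 28.76333′; 179 + 28.76333/60 = 179.4793889
  hemisphere W, so the sign is −

1. -89.654306, 151.204750
2. -13.725000, -124.830000
3. 88.850278, 22.653431
4. -32.789222, -179.479389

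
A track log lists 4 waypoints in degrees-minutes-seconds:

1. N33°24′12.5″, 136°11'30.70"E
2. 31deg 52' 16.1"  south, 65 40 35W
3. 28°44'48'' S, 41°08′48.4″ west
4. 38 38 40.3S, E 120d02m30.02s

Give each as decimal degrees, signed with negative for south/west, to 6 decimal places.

Point 1:
  Latitude: 33° + 24/60 + 12.5/3600 = 33 + 0.400000 + 0.003472 = 33.4034722
  N → positive
  λ: 136 + 11/60 + 30.7/3600 = 136.1918611
  E ⇒ keep positive
Point 2:
  Latitude: 31 + 52/60 + 16.1/3600 = 31.8711389
  S → negative
  Longitude: 65 + 40/60 + 35/3600 = 65.6763889
  W ⇒ negate
Point 3:
  Lat: 44′ + 48″ = 44.80000′; 28 + 44.80000/60 = 28.7466667
  hemisphere S, so the sign is −
  Lon: 41° + 8/60 + 48.4/3600 = 41 + 0.133333 + 0.013444 = 41.1467778
  hemisphere W, so the sign is −
Point 4:
  φ: 38° + 38/60 + 40.3/3600 = 38 + 0.633333 + 0.011194 = 38.6445278
  hemisphere S, so the sign is −
  λ: 120° + 2/60 + 30.02/3600 = 120 + 0.033333 + 0.008339 = 120.0416722
  E ⇒ keep positive

1. 33.403472, 136.191861
2. -31.871139, -65.676389
3. -28.746667, -41.146778
4. -38.644528, 120.041672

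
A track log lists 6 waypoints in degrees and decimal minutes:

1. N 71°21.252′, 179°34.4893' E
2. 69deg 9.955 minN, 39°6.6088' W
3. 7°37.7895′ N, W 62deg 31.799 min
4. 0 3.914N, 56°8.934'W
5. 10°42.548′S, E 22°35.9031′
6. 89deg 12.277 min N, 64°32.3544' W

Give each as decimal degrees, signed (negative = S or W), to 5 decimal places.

1. 71.35420, 179.57482
2. 69.16592, -39.11015
3. 7.62983, -62.52998
4. 0.06523, -56.14890
5. -10.70913, 22.59839
6. 89.20462, -64.53924

Point 1:
  Lat: 71 + 21.252/60 = 71.354200
  N ⇒ keep positive
  Lon: 179 + 34.4893/60 = 179.574822
  E ⇒ keep positive
Point 2:
  Lat: 9.955′ = 0.165917°; total 69.165917
  N ⇒ keep positive
  λ: 6.6088′ = 0.110147°; total 39.110147
  hemisphere W, so the sign is −
Point 3:
  φ: 37.7895′ = 0.629825°; total 7.629825
  N ⇒ keep positive
  Lon: 62 + 31.799/60 = 62.529983
  hemisphere W, so the sign is −
Point 4:
  Lat: 0 + 3.914/60 = 0.065233
  N ⇒ keep positive
  Lon: 8.934′ = 0.148900°; total 56.148900
  W → negative
Point 5:
  φ: 42.548′ = 0.709133°; total 10.709133
  hemisphere S, so the sign is −
  λ: 35.9031′ = 0.598385°; total 22.598385
  E ⇒ keep positive
Point 6:
  Lat: 12.277′ = 0.204617°; total 89.204617
  N → positive
  λ: 64 + 32.3544/60 = 64.539240
  hemisphere W, so the sign is −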